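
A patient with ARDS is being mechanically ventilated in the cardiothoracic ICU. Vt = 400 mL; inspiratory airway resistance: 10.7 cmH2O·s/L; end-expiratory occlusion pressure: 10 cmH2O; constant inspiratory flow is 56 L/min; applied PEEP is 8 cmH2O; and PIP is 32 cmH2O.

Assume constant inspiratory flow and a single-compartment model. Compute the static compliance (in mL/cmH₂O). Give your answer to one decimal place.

33.3

Flow: 56 L/min ÷ 60 = 0.9333 L/s.
Total PEEP = 10 cmH2O (set 8 + intrinsic 2); this is the baseline alveolar pressure.
Equation of motion (constant flow): PIP = Vt/C + R·V̇ + PEEP.
Vt/C = PIP − R·V̇ − PEEP = 32 − 10.7×0.9333 − 10 = 32 − 9.986 − 10 = 12.014 cmH2O.
C = Vt / 12.014 = 400 / 12.014 = 33.294 mL/cmH2O.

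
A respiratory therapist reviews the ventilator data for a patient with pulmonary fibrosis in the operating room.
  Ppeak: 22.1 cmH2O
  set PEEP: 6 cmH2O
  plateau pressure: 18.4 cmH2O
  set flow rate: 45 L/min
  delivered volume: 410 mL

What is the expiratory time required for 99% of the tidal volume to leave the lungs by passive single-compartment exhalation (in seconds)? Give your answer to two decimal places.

0.75

Flow: 45 L/min ÷ 60 = 0.75 L/s.
R = (PIP − Pplat)/V̇ = (22.1 − 18.4) / 0.75 = 3.7/0.75 = 4.933 cmH2O·s/L.
C = Vt/(Pplat − PEEP) = 410.0 / (18.4 − 6) = 410.0/12.4 = 33.065 mL/cmH2O.
τ = R × C = 4.933 × 0.03307 L/cmH2O = 0.1631 s.
t = −τ·ln(1 − 0.99) = −0.1631·ln(0.01) = 0.7511 s.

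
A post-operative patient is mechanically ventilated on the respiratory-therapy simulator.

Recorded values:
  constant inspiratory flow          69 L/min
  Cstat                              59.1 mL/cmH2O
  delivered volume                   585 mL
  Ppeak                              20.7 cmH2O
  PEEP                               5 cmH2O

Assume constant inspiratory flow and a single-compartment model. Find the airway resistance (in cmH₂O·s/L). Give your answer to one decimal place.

Flow: 69 L/min ÷ 60 = 1.15 L/s.
Equation of motion (constant flow): PIP = Vt/C + R·V̇ + PEEP.
R·V̇ = PIP − Vt/C − PEEP = 20.7 − 585/59.1 − 5 = 20.7 − 9.898 − 5 = 5.802 cmH2O.
R = 5.802 / 1.15 = 5.045 cmH2O·s/L.

5.0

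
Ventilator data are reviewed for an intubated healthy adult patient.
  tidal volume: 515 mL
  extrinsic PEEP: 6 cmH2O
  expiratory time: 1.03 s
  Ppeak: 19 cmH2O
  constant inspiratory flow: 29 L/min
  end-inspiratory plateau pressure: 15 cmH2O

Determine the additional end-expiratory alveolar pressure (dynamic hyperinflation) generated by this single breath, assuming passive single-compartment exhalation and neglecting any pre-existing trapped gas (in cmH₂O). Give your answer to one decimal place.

Flow: 29 L/min ÷ 60 = 0.4833 L/s.
R = (PIP − Pplat)/V̇ = (19 − 15) / 0.4833 = 4.0/0.4833 = 8.276 cmH2O·s/L.
C = Vt/(Pplat − PEEP) = 515.0 / (15 − 6) = 515.0/9.0 = 57.222 mL/cmH2O.
τ = R × C = 8.276 × 0.05722 L/cmH2O = 0.4736 s.
Fraction remaining = e^(−Te/τ) = e^(−1.03/0.4736) = 0.1136; trapped volume = 515.0 × 0.1136 = 58.504 mL.
Additional alveolar pressure from trapping ≈ V_trapped / C = 58.504 / 57.222 = 1.022 cmH2O.

1.0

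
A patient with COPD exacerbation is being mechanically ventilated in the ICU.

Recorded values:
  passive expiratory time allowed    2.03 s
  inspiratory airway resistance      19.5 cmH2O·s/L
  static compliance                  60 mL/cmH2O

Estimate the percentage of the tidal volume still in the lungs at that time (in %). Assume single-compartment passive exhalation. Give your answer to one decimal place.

17.6

τ = R × C = 19.5 × 60 mL/cmH2O = 19.5 × 0.060 L/cmH2O = 1.17 s.
Passive exhalation: V(t)/V₀ = e^(−t/τ) = e^(−2.03/1.17) = 0.1764.
Fraction remaining = 0.1764 → 17.64%.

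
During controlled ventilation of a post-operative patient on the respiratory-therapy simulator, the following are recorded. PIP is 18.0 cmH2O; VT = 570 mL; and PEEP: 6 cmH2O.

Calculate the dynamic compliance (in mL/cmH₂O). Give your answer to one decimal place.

Dynamic compliance = Vt / (PIP − PEEP) = 570 / (18.0 − 6) = 570 / 12.0 = 47.5 mL/cmH2O.

47.5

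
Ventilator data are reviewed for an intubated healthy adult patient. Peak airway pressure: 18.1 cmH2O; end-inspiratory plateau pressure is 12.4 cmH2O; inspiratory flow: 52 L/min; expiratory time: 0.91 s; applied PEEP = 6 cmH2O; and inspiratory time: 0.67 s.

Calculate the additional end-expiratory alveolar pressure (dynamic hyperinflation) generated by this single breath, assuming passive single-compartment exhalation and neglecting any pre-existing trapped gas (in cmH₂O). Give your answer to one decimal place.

1.4

Flow: 52 L/min ÷ 60 = 0.8667 L/s.
Vt = flow × Ti = 0.8667 L/s × 0.67 s × 1000 mL/L = 580.69 mL.
R = (PIP − Pplat)/V̇ = (18.1 − 12.4) / 0.8667 = 5.7/0.8667 = 6.577 cmH2O·s/L.
C = Vt/(Pplat − PEEP) = 580.69 / (12.4 − 6) = 580.69/6.4 = 90.733 mL/cmH2O.
τ = R × C = 6.577 × 0.09073 L/cmH2O = 0.5967 s.
Fraction remaining = e^(−Te/τ) = e^(−0.91/0.5967) = 0.2176; trapped volume = 580.69 × 0.2176 = 126.36 mL.
Additional alveolar pressure from trapping ≈ V_trapped / C = 126.36 / 90.733 = 1.393 cmH2O.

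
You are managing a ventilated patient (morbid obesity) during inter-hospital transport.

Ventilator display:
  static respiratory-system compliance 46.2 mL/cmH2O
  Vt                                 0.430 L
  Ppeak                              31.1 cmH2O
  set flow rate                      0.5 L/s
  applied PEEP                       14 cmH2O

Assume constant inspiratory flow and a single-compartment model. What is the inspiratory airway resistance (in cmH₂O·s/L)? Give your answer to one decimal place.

15.6

Equation of motion (constant flow): PIP = Vt/C + R·V̇ + PEEP.
R·V̇ = PIP − Vt/C − PEEP = 31.1 − 430/46.2 − 14 = 31.1 − 9.307 − 14 = 7.793 cmH2O.
R = 7.793 / 0.5 = 15.586 cmH2O·s/L.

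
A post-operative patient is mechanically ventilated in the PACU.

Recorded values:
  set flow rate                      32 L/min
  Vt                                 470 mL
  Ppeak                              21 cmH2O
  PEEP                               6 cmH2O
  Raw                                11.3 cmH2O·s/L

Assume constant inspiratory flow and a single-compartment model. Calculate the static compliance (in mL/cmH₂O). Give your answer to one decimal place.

Flow: 32 L/min ÷ 60 = 0.5333 L/s.
Equation of motion (constant flow): PIP = Vt/C + R·V̇ + PEEP.
Vt/C = PIP − R·V̇ − PEEP = 21 − 11.3×0.5333 − 6 = 21 − 6.026 − 6 = 8.974 cmH2O.
C = Vt / 8.974 = 470 / 8.974 = 52.374 mL/cmH2O.

52.4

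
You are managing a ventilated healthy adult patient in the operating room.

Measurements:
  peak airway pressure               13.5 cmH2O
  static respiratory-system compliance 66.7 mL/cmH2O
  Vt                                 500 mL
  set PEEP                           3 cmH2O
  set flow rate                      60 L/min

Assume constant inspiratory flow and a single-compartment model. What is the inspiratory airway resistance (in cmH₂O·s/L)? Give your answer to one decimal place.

3.0

Flow: 60 L/min ÷ 60 = 1 L/s.
Equation of motion (constant flow): PIP = Vt/C + R·V̇ + PEEP.
R·V̇ = PIP − Vt/C − PEEP = 13.5 − 500/66.7 − 3 = 13.5 − 7.496 − 3 = 3.004 cmH2O.
R = 3.004 / 1 = 3.004 cmH2O·s/L.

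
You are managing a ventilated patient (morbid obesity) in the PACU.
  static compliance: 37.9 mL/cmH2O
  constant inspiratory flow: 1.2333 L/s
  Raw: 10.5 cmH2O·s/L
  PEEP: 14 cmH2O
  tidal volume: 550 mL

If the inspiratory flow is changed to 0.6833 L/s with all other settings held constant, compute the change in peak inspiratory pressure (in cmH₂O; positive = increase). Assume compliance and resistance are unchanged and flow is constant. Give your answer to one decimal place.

-5.8

PIP = Vt/C + R·V̇ + PEEP (constant-flow equation of motion).
Only the resistive term changes: ΔPIP = R × ΔV̇ = 10.5 × (0.6833 − 1.2333) = 10.5 × -0.55 = -5.775 cmH2O.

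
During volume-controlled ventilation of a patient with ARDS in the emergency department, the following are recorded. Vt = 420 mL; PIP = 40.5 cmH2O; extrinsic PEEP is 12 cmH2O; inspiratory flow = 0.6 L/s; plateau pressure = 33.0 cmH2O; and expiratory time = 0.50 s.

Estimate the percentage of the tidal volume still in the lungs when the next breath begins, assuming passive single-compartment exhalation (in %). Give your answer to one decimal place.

R = (PIP − Pplat)/V̇ = (40.5 − 33.0) / 0.6 = 7.5/0.6 = 12.5 cmH2O·s/L.
C = Vt/(Pplat − PEEP) = 420.0 / (33.0 − 12) = 420.0/21.0 = 20.0 mL/cmH2O.
τ = R × C = 12.5 × 0.02 L/cmH2O = 0.25 s.
Fraction remaining at end-expiration = e^(−Te/τ) = e^(−0.50/0.25) = 0.1353 → 13.53%.

13.5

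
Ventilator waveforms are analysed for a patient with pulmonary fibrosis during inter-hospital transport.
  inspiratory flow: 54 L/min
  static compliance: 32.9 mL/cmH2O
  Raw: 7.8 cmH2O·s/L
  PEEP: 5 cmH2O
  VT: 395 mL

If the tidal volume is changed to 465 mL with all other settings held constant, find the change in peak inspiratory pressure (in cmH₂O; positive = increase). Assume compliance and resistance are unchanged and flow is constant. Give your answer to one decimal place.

PIP = Vt/C + R·V̇ + PEEP (constant-flow equation of motion).
Only the elastic term changes: ΔPIP = ΔVt / C = (465 − 395) / 32.9 = 2.128 cmH2O.

2.1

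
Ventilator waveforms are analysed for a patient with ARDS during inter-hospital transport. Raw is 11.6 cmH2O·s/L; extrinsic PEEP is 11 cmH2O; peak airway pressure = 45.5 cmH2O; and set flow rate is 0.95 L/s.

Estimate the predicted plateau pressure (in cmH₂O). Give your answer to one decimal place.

34.5

Pplat = PIP − Raw × flow = 45.5 − 11.6 × 0.95 = 45.5 − 11.02 = 34.48 cmH2O.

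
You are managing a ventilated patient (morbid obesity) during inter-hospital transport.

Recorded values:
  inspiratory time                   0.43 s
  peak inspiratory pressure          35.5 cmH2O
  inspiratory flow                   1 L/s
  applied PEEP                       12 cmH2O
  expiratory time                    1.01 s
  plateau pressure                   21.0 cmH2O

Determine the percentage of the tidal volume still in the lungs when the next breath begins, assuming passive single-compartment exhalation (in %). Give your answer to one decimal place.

23.3

Vt = flow × Ti = 1 L/s × 0.43 s × 1000 mL/L = 430.0 mL.
R = (PIP − Pplat)/V̇ = (35.5 − 21.0) / 1 = 14.5/1 = 14.5 cmH2O·s/L.
C = Vt/(Pplat − PEEP) = 430.0 / (21.0 − 12) = 430.0/9.0 = 47.778 mL/cmH2O.
τ = R × C = 14.5 × 0.04778 L/cmH2O = 0.6928 s.
Fraction remaining at end-expiration = e^(−Te/τ) = e^(−1.01/0.6928) = 0.2327 → 23.27%.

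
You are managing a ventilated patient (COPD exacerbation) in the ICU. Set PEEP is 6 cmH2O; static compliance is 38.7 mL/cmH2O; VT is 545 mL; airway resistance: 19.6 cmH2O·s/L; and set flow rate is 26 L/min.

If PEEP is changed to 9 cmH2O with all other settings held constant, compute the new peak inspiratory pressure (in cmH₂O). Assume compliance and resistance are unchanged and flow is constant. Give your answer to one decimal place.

Flow: 26 L/min ÷ 60 = 0.4333 L/s.
PIP = Vt/C + R·V̇ + PEEP (constant-flow equation of motion).
Only the baseline term changes: ΔPIP = ΔPEEP = 9 − 6 = 3.0 cmH2O.
Original PIP = 545/38.7 + 19.6×0.4333 + 6 = 28.575 cmH2O; new PIP = 28.575 + (3.0) = 31.575 cmH2O.

31.6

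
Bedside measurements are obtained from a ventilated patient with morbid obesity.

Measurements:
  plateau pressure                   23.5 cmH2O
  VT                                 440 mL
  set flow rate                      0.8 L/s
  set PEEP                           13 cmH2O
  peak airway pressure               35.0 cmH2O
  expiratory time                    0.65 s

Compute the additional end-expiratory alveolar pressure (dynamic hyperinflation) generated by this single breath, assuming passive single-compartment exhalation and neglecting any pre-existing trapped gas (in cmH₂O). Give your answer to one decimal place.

R = (PIP − Pplat)/V̇ = (35.0 − 23.5) / 0.8 = 11.5/0.8 = 14.375 cmH2O·s/L.
C = Vt/(Pplat − PEEP) = 440.0 / (23.5 − 13) = 440.0/10.5 = 41.905 mL/cmH2O.
τ = R × C = 14.375 × 0.04191 L/cmH2O = 0.6025 s.
Fraction remaining = e^(−Te/τ) = e^(−0.65/0.6025) = 0.34; trapped volume = 440.0 × 0.34 = 149.6 mL.
Additional alveolar pressure from trapping ≈ V_trapped / C = 149.6 / 41.905 = 3.57 cmH2O.

3.6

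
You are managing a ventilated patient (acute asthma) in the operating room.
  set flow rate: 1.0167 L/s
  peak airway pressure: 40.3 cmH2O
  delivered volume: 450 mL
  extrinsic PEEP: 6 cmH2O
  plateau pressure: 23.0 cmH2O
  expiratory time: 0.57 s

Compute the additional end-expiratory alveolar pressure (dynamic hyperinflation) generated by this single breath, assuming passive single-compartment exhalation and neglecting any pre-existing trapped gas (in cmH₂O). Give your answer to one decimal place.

4.8

R = (PIP − Pplat)/V̇ = (40.3 − 23.0) / 1.0167 = 17.3/1.0167 = 17.016 cmH2O·s/L.
C = Vt/(Pplat − PEEP) = 450.0 / (23.0 − 6) = 450.0/17.0 = 26.471 mL/cmH2O.
τ = R × C = 17.016 × 0.02647 L/cmH2O = 0.4504 s.
Fraction remaining = e^(−Te/τ) = e^(−0.57/0.4504) = 0.2821; trapped volume = 450.0 × 0.2821 = 126.95 mL.
Additional alveolar pressure from trapping ≈ V_trapped / C = 126.95 / 26.471 = 4.796 cmH2O.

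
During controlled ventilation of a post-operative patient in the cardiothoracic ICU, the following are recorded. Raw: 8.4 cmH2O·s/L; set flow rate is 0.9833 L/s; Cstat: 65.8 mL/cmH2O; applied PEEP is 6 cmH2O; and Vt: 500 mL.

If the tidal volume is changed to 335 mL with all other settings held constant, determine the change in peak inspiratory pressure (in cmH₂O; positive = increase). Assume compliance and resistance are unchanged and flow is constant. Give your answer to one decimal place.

-2.5

PIP = Vt/C + R·V̇ + PEEP (constant-flow equation of motion).
Only the elastic term changes: ΔPIP = ΔVt / C = (335 − 500) / 65.8 = -2.508 cmH2O.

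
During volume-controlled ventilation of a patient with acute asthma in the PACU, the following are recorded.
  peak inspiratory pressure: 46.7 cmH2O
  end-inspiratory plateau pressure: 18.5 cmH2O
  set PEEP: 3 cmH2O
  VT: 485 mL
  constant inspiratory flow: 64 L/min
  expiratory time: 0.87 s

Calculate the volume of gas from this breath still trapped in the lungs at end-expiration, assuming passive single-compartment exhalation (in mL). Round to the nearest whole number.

169

Flow: 64 L/min ÷ 60 = 1.0667 L/s.
R = (PIP − Pplat)/V̇ = (46.7 − 18.5) / 1.0667 = 28.2/1.0667 = 26.437 cmH2O·s/L.
C = Vt/(Pplat − PEEP) = 485.0 / (18.5 − 3) = 485.0/15.5 = 31.29 mL/cmH2O.
τ = R × C = 26.437 × 0.03129 L/cmH2O = 0.8272 s.
Fraction remaining = e^(−Te/τ) = e^(−0.87/0.8272) = 0.3493.
Trapped volume = 485.0 × 0.3493 = 169.41 mL.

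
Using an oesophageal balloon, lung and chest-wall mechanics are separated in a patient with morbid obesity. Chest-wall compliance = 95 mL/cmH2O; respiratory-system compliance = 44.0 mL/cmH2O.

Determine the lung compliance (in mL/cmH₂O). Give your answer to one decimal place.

1/CL = 1/Crs − 1/Ccw.
1/CL = 1/44.0 − 1/95 = 0.0122.
CL = 81.967 mL/cmH2O.

82.0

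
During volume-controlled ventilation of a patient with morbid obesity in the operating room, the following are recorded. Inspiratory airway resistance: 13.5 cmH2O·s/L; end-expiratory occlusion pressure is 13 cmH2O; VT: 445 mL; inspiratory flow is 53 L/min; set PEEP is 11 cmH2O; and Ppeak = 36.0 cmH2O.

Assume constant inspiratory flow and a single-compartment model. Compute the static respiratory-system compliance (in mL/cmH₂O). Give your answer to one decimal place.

Flow: 53 L/min ÷ 60 = 0.8833 L/s.
Total PEEP = 13 cmH2O (set 11 + intrinsic 2); this is the baseline alveolar pressure.
Equation of motion (constant flow): PIP = Vt/C + R·V̇ + PEEP.
Vt/C = PIP − R·V̇ − PEEP = 36.0 − 13.5×0.8833 − 13 = 36.0 − 11.925 − 13 = 11.075 cmH2O.
C = Vt / 11.075 = 445 / 11.075 = 40.181 mL/cmH2O.

40.2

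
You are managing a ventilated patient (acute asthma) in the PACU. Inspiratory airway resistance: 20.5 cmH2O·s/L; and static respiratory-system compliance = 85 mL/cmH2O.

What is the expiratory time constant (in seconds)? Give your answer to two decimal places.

1.74

τ = R × C = 20.5 × 85 mL/cmH2O = 20.5 × 0.085 L/cmH2O = 1.743 s.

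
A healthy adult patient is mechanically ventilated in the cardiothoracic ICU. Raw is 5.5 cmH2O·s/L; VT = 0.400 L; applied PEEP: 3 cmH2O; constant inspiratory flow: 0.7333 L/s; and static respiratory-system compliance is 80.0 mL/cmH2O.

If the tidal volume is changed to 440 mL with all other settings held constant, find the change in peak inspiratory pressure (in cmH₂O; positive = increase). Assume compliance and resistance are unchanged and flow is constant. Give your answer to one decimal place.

PIP = Vt/C + R·V̇ + PEEP (constant-flow equation of motion).
Only the elastic term changes: ΔPIP = ΔVt / C = (440 − 400) / 80.0 = 0.5 cmH2O.

0.5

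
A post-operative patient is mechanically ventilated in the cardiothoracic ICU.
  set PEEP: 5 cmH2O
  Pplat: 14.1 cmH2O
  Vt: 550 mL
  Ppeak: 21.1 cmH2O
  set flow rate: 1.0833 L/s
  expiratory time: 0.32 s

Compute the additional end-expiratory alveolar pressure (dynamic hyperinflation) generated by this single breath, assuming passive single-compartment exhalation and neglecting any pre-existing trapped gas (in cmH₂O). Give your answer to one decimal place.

R = (PIP − Pplat)/V̇ = (21.1 − 14.1) / 1.0833 = 7.0/1.0833 = 6.462 cmH2O·s/L.
C = Vt/(Pplat − PEEP) = 550.0 / (14.1 − 5) = 550.0/9.1 = 60.44 mL/cmH2O.
τ = R × C = 6.462 × 0.06044 L/cmH2O = 0.3906 s.
Fraction remaining = e^(−Te/τ) = e^(−0.32/0.3906) = 0.4408; trapped volume = 550.0 × 0.4408 = 242.44 mL.
Additional alveolar pressure from trapping ≈ V_trapped / C = 242.44 / 60.44 = 4.011 cmH2O.

4.0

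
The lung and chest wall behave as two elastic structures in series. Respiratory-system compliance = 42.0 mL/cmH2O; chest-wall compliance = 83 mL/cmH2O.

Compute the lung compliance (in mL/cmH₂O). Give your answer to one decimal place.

85.0

1/CL = 1/Crs − 1/Ccw.
1/CL = 1/42.0 − 1/83 = 0.01176.
CL = 85.034 mL/cmH2O.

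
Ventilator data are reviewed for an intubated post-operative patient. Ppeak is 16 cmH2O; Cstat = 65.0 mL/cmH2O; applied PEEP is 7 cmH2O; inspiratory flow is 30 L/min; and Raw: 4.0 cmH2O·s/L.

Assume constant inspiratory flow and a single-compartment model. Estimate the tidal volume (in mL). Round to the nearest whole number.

Flow: 30 L/min ÷ 60 = 0.5 L/s.
Equation of motion (constant flow): PIP = Vt/C + R·V̇ + PEEP.
Vt/C = PIP − R·V̇ − PEEP = 16 − 2.0 − 7 = 7.0 cmH2O.
Vt = C × 7.0 = 65.0 × 7.0 = 455.0 mL.

455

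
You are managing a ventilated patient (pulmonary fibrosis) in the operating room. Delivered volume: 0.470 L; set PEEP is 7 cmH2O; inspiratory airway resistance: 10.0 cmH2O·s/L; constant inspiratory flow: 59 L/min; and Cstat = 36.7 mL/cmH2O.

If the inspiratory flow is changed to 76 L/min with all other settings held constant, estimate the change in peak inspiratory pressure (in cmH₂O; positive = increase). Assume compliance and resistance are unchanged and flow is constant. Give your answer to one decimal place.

2.8

Flow: 59 L/min ÷ 60 = 0.9833 L/s.
New flow: 76 L/min ÷ 60 = 1.2667 L/s.
PIP = Vt/C + R·V̇ + PEEP (constant-flow equation of motion).
Only the resistive term changes: ΔPIP = R × ΔV̇ = 10.0 × (1.2667 − 0.9833) = 10.0 × 0.2834 = 2.834 cmH2O.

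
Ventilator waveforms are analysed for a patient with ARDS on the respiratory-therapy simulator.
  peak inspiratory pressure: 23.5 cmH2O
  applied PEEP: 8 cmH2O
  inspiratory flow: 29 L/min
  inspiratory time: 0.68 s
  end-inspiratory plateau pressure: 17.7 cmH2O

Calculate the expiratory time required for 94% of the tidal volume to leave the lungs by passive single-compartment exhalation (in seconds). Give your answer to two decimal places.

1.14

Flow: 29 L/min ÷ 60 = 0.4833 L/s.
Vt = flow × Ti = 0.4833 L/s × 0.68 s × 1000 mL/L = 328.64 mL.
R = (PIP − Pplat)/V̇ = (23.5 − 17.7) / 0.4833 = 5.8/0.4833 = 12.001 cmH2O·s/L.
C = Vt/(Pplat − PEEP) = 328.64 / (17.7 − 8) = 328.64/9.7 = 33.88 mL/cmH2O.
τ = R × C = 12.001 × 0.03388 L/cmH2O = 0.4066 s.
t = −τ·ln(1 − 0.94) = −0.4066·ln(0.06) = 1.144 s.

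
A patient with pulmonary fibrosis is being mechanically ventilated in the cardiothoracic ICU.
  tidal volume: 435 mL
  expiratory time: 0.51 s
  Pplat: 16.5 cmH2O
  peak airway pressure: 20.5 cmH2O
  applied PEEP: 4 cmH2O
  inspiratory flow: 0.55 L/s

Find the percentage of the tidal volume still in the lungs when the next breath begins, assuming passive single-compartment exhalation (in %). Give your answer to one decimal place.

13.3

R = (PIP − Pplat)/V̇ = (20.5 − 16.5) / 0.55 = 4.0/0.55 = 7.273 cmH2O·s/L.
C = Vt/(Pplat − PEEP) = 435.0 / (16.5 − 4) = 435.0/12.5 = 34.8 mL/cmH2O.
τ = R × C = 7.273 × 0.0348 L/cmH2O = 0.2531 s.
Fraction remaining at end-expiration = e^(−Te/τ) = e^(−0.51/0.2531) = 0.1333 → 13.33%.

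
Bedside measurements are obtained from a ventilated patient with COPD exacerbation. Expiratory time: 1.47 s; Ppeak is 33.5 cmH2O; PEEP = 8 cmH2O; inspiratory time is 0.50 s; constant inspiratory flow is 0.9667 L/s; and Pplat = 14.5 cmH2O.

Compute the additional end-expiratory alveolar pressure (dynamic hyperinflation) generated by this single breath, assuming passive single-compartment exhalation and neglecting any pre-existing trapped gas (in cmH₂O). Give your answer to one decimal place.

Vt = flow × Ti = 0.9667 L/s × 0.50 s × 1000 mL/L = 483.35 mL.
R = (PIP − Pplat)/V̇ = (33.5 − 14.5) / 0.9667 = 19.0/0.9667 = 19.654 cmH2O·s/L.
C = Vt/(Pplat − PEEP) = 483.35 / (14.5 − 8) = 483.35/6.5 = 74.362 mL/cmH2O.
τ = R × C = 19.654 × 0.07436 L/cmH2O = 1.461 s.
Fraction remaining = e^(−Te/τ) = e^(−1.47/1.461) = 0.3656; trapped volume = 483.35 × 0.3656 = 176.71 mL.
Additional alveolar pressure from trapping ≈ V_trapped / C = 176.71 / 74.362 = 2.376 cmH2O.

2.4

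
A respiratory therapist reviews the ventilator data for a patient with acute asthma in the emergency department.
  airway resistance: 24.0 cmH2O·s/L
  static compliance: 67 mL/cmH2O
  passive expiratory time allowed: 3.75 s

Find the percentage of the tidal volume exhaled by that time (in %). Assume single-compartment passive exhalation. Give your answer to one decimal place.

τ = R × C = 24.0 × 67 mL/cmH2O = 24.0 × 0.067 L/cmH2O = 1.608 s.
Passive exhalation: V(t)/V₀ = e^(−t/τ) = e^(−3.75/1.608) = 0.09709.
Fraction exhaled = 1 − 0.09709 = 0.9029 → 90.29%.

90.3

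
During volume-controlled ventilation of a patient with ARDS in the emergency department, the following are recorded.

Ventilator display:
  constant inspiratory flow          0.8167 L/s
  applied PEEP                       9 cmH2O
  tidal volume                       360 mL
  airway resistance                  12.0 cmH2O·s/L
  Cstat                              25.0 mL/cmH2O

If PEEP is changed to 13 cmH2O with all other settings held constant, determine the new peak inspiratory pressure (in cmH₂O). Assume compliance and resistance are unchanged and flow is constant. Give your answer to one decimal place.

37.2

PIP = Vt/C + R·V̇ + PEEP (constant-flow equation of motion).
Only the baseline term changes: ΔPIP = ΔPEEP = 13 − 9 = 4.0 cmH2O.
Original PIP = 360/25.0 + 12.0×0.8167 + 9 = 33.2 cmH2O; new PIP = 33.2 + (4.0) = 37.2 cmH2O.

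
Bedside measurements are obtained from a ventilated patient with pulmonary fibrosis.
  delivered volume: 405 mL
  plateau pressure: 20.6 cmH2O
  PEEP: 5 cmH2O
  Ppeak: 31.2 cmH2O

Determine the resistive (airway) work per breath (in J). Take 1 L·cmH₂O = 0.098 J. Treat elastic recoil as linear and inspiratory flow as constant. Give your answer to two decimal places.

With constant inspiratory flow the resistive pressure is constant at PIP − Pplat = 31.2 − 20.6 = 10.6 cmH2O, so resistive work = 10.6 × 0.405 = 4.293 L·cmH2O.
× 0.098 J/(L·cmH2O) → 0.4207 J.

0.42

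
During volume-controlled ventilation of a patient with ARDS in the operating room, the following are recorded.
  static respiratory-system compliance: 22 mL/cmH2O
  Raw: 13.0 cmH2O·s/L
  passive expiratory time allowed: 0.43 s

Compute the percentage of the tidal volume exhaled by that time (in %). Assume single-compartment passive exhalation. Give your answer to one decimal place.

77.8

τ = R × C = 13.0 × 22 mL/cmH2O = 13.0 × 0.022 L/cmH2O = 0.286 s.
Passive exhalation: V(t)/V₀ = e^(−t/τ) = e^(−0.43/0.286) = 0.2224.
Fraction exhaled = 1 − 0.2224 = 0.7776 → 77.76%.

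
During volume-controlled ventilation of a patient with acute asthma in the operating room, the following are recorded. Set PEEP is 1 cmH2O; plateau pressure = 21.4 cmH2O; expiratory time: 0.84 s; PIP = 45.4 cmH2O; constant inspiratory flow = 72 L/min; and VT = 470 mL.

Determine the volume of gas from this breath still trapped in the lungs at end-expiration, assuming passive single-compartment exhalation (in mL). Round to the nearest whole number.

Flow: 72 L/min ÷ 60 = 1.2 L/s.
R = (PIP − Pplat)/V̇ = (45.4 − 21.4) / 1.2 = 24.0/1.2 = 20.0 cmH2O·s/L.
C = Vt/(Pplat − PEEP) = 470.0 / (21.4 − 1) = 470.0/20.4 = 23.039 mL/cmH2O.
τ = R × C = 20.0 × 0.02304 L/cmH2O = 0.4608 s.
Fraction remaining = e^(−Te/τ) = e^(−0.84/0.4608) = 0.1616.
Trapped volume = 470.0 × 0.1616 = 75.952 mL.

76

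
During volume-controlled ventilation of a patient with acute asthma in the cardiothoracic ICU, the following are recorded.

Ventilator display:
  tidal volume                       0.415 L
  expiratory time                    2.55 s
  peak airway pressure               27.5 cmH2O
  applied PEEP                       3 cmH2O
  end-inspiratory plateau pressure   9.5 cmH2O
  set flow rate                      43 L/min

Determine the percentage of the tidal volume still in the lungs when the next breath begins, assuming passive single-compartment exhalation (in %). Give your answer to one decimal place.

Flow: 43 L/min ÷ 60 = 0.7167 L/s.
R = (PIP − Pplat)/V̇ = (27.5 − 9.5) / 0.7167 = 18.0/0.7167 = 25.115 cmH2O·s/L.
C = Vt/(Pplat − PEEP) = 415.0 / (9.5 − 3) = 415.0/6.5 = 63.846 mL/cmH2O.
τ = R × C = 25.115 × 0.06385 L/cmH2O = 1.604 s.
Fraction remaining at end-expiration = e^(−Te/τ) = e^(−2.55/1.604) = 0.204 → 20.4%.

20.4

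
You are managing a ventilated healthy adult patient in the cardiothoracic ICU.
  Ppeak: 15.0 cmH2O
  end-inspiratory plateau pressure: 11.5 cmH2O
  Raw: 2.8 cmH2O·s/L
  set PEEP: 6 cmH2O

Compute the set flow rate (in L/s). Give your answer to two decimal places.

flow = (PIP − Pplat) / Raw = 3.5 / 2.8 = 1.25 L/s.

1.25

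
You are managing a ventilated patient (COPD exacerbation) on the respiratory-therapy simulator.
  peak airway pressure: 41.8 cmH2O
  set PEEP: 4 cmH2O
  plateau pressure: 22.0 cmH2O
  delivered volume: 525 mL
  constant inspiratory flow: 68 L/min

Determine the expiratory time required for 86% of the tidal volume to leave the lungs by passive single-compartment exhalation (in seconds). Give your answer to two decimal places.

Flow: 68 L/min ÷ 60 = 1.1333 L/s.
R = (PIP − Pplat)/V̇ = (41.8 − 22.0) / 1.1333 = 19.8/1.1333 = 17.471 cmH2O·s/L.
C = Vt/(Pplat − PEEP) = 525.0 / (22.0 − 4) = 525.0/18.0 = 29.167 mL/cmH2O.
τ = R × C = 17.471 × 0.02917 L/cmH2O = 0.5096 s.
t = −τ·ln(1 − 0.86) = −0.5096·ln(0.14) = 1.002 s.

1.00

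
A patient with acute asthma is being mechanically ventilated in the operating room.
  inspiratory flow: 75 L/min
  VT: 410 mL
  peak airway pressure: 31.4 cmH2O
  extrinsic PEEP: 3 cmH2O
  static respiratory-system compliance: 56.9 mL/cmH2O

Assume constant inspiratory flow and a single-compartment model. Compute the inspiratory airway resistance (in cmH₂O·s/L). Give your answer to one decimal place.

17.0

Flow: 75 L/min ÷ 60 = 1.25 L/s.
Equation of motion (constant flow): PIP = Vt/C + R·V̇ + PEEP.
R·V̇ = PIP − Vt/C − PEEP = 31.4 − 410/56.9 − 3 = 31.4 − 7.206 − 3 = 21.194 cmH2O.
R = 21.194 / 1.25 = 16.955 cmH2O·s/L.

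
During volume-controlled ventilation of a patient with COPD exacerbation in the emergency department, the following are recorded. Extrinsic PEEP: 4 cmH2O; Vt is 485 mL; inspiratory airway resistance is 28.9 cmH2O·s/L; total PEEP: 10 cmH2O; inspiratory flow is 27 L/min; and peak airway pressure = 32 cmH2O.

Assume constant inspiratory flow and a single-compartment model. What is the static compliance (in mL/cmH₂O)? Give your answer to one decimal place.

53.9

Flow: 27 L/min ÷ 60 = 0.45 L/s.
Total PEEP = 10 cmH2O (set 4 + intrinsic 6); this is the baseline alveolar pressure.
Equation of motion (constant flow): PIP = Vt/C + R·V̇ + PEEP.
Vt/C = PIP − R·V̇ − PEEP = 32 − 28.9×0.45 − 10 = 32 − 13.005 − 10 = 8.995 cmH2O.
C = Vt / 8.995 = 485 / 8.995 = 53.919 mL/cmH2O.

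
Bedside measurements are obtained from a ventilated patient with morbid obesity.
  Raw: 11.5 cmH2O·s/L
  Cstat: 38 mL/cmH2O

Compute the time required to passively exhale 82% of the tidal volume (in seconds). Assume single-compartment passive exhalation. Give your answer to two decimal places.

0.75

τ = R × C = 11.5 × 38 mL/cmH2O = 11.5 × 0.038 L/cmH2O = 0.437 s.
Exhaled fraction f = 1 − e^(−t/τ) → t = −τ·ln(1 − f) = −0.437·ln(0.18) = 0.7494 s.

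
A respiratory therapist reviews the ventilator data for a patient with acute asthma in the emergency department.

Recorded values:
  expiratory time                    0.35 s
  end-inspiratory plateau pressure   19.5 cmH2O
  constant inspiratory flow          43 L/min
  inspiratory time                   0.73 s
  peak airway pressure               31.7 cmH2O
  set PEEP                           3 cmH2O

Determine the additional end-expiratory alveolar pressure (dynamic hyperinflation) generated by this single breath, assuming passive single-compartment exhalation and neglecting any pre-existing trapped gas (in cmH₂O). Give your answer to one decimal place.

8.6

Flow: 43 L/min ÷ 60 = 0.7167 L/s.
Vt = flow × Ti = 0.7167 L/s × 0.73 s × 1000 mL/L = 523.19 mL.
R = (PIP − Pplat)/V̇ = (31.7 − 19.5) / 0.7167 = 12.2/0.7167 = 17.022 cmH2O·s/L.
C = Vt/(Pplat − PEEP) = 523.19 / (19.5 − 3) = 523.19/16.5 = 31.708 mL/cmH2O.
τ = R × C = 17.022 × 0.03171 L/cmH2O = 0.5398 s.
Fraction remaining = e^(−Te/τ) = e^(−0.35/0.5398) = 0.5229; trapped volume = 523.19 × 0.5229 = 273.58 mL.
Additional alveolar pressure from trapping ≈ V_trapped / C = 273.58 / 31.708 = 8.628 cmH2O.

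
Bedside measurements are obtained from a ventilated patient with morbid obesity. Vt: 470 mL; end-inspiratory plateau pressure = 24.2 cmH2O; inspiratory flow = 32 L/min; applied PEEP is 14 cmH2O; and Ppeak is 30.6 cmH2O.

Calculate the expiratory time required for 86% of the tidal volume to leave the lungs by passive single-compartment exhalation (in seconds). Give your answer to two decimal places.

Flow: 32 L/min ÷ 60 = 0.5333 L/s.
R = (PIP − Pplat)/V̇ = (30.6 − 24.2) / 0.5333 = 6.4/0.5333 = 12.001 cmH2O·s/L.
C = Vt/(Pplat − PEEP) = 470.0 / (24.2 − 14) = 470.0/10.2 = 46.078 mL/cmH2O.
τ = R × C = 12.001 × 0.04608 L/cmH2O = 0.553 s.
t = −τ·ln(1 − 0.86) = −0.553·ln(0.14) = 1.087 s.

1.09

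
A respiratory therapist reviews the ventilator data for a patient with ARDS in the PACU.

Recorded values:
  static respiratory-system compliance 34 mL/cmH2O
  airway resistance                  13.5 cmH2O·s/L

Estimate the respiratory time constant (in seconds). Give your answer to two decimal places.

τ = R × C = 13.5 × 34 mL/cmH2O = 13.5 × 0.034 L/cmH2O = 0.459 s.

0.46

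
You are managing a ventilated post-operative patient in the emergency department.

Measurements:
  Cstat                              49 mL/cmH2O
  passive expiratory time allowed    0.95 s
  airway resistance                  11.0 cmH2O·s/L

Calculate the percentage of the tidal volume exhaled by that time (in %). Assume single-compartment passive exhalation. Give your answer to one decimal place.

τ = R × C = 11.0 × 49 mL/cmH2O = 11.0 × 0.049 L/cmH2O = 0.539 s.
Passive exhalation: V(t)/V₀ = e^(−t/τ) = e^(−0.95/0.539) = 0.1716.
Fraction exhaled = 1 − 0.1716 = 0.8284 → 82.84%.

82.8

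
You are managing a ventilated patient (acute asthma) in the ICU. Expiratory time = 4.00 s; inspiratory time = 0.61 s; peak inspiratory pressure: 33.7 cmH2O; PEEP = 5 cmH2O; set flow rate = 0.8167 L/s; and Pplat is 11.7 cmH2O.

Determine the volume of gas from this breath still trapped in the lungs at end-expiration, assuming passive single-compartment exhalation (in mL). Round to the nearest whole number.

68

Vt = flow × Ti = 0.8167 L/s × 0.61 s × 1000 mL/L = 498.19 mL.
R = (PIP − Pplat)/V̇ = (33.7 − 11.7) / 0.8167 = 22.0/0.8167 = 26.938 cmH2O·s/L.
C = Vt/(Pplat − PEEP) = 498.19 / (11.7 − 5) = 498.19/6.7 = 74.357 mL/cmH2O.
τ = R × C = 26.938 × 0.07436 L/cmH2O = 2.003 s.
Fraction remaining = e^(−Te/τ) = e^(−4.00/2.003) = 0.1357.
Trapped volume = 498.19 × 0.1357 = 67.604 mL.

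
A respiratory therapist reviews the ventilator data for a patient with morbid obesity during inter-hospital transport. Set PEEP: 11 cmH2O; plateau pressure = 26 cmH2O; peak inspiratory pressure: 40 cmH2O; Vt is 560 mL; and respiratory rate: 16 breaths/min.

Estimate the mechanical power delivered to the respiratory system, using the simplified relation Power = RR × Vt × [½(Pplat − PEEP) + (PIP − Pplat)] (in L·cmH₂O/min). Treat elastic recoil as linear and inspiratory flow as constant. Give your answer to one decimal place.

192.6

Per-breath work = Vt × [½(Pplat−PEEP) + (PIP−Pplat)] = 0.560 × [0.5×15.0 + 14.0] = 0.560 × 21.5 = 12.04 L·cmH2O.
Power = 16 × 12.04 = 192.64 L·cmH2O/min.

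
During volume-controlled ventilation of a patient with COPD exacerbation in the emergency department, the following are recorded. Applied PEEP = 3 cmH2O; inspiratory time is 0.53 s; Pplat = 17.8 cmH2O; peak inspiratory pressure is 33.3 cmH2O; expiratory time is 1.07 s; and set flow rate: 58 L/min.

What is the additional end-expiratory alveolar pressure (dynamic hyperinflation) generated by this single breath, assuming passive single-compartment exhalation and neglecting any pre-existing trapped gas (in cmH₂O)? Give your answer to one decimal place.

2.2

Flow: 58 L/min ÷ 60 = 0.9667 L/s.
Vt = flow × Ti = 0.9667 L/s × 0.53 s × 1000 mL/L = 512.35 mL.
R = (PIP − Pplat)/V̇ = (33.3 − 17.8) / 0.9667 = 15.5/0.9667 = 16.034 cmH2O·s/L.
C = Vt/(Pplat − PEEP) = 512.35 / (17.8 − 3) = 512.35/14.8 = 34.618 mL/cmH2O.
τ = R × C = 16.034 × 0.03462 L/cmH2O = 0.5551 s.
Fraction remaining = e^(−Te/τ) = e^(−1.07/0.5551) = 0.1455; trapped volume = 512.35 × 0.1455 = 74.547 mL.
Additional alveolar pressure from trapping ≈ V_trapped / C = 74.547 / 34.618 = 2.153 cmH2O.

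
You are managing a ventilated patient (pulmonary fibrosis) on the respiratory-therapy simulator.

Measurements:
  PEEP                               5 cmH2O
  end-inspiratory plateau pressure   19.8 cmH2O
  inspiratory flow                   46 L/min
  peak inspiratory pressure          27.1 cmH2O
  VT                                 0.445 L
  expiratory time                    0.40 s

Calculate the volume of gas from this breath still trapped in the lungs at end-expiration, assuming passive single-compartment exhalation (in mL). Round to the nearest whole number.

110

Flow: 46 L/min ÷ 60 = 0.7667 L/s.
R = (PIP − Pplat)/V̇ = (27.1 − 19.8) / 0.7667 = 7.3/0.7667 = 9.521 cmH2O·s/L.
C = Vt/(Pplat − PEEP) = 445.0 / (19.8 − 5) = 445.0/14.8 = 30.068 mL/cmH2O.
τ = R × C = 9.521 × 0.03007 L/cmH2O = 0.2863 s.
Fraction remaining = e^(−Te/τ) = e^(−0.40/0.2863) = 0.2473.
Trapped volume = 445.0 × 0.2473 = 110.05 mL.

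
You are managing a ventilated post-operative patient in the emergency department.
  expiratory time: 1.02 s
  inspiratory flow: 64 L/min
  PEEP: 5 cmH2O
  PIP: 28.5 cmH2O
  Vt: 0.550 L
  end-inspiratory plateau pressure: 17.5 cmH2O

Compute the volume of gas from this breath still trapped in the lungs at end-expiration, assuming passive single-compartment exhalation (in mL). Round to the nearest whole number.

58

Flow: 64 L/min ÷ 60 = 1.0667 L/s.
R = (PIP − Pplat)/V̇ = (28.5 − 17.5) / 1.0667 = 11.0/1.0667 = 10.312 cmH2O·s/L.
C = Vt/(Pplat − PEEP) = 550.0 / (17.5 − 5) = 550.0/12.5 = 44.0 mL/cmH2O.
τ = R × C = 10.312 × 0.044 L/cmH2O = 0.4537 s.
Fraction remaining = e^(−Te/τ) = e^(−1.02/0.4537) = 0.1056.
Trapped volume = 550.0 × 0.1056 = 58.08 mL.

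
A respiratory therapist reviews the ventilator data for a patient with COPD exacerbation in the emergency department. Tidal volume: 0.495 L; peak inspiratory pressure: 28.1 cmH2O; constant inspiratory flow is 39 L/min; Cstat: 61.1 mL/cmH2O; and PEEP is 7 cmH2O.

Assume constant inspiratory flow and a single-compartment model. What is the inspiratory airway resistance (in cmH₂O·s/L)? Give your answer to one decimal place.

20.0

Flow: 39 L/min ÷ 60 = 0.65 L/s.
Equation of motion (constant flow): PIP = Vt/C + R·V̇ + PEEP.
R·V̇ = PIP − Vt/C − PEEP = 28.1 − 495/61.1 − 7 = 28.1 − 8.101 − 7 = 12.999 cmH2O.
R = 12.999 / 0.65 = 19.998 cmH2O·s/L.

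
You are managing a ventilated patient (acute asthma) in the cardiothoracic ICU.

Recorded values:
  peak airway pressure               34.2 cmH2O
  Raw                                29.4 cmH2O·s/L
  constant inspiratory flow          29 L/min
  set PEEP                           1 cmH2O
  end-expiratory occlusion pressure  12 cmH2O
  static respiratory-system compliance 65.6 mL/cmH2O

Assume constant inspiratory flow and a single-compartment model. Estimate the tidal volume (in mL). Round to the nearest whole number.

Flow: 29 L/min ÷ 60 = 0.4833 L/s.
Total PEEP = 12 cmH2O (set 1 + intrinsic 11); this is the baseline alveolar pressure.
Equation of motion (constant flow): PIP = Vt/C + R·V̇ + PEEP.
Vt/C = PIP − R·V̇ − PEEP = 34.2 − 14.209 − 12 = 7.991 cmH2O.
Vt = C × 7.991 = 65.6 × 7.991 = 524.21 mL.

524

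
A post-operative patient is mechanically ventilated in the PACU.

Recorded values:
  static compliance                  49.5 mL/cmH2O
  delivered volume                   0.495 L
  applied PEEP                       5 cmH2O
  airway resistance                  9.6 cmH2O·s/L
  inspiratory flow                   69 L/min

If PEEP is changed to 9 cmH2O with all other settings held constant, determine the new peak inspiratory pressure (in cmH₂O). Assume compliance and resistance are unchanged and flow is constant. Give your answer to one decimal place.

Flow: 69 L/min ÷ 60 = 1.15 L/s.
PIP = Vt/C + R·V̇ + PEEP (constant-flow equation of motion).
Only the baseline term changes: ΔPIP = ΔPEEP = 9 − 5 = 4.0 cmH2O.
Original PIP = 495/49.5 + 9.6×1.15 + 5 = 26.04 cmH2O; new PIP = 26.04 + (4.0) = 30.04 cmH2O.

30.0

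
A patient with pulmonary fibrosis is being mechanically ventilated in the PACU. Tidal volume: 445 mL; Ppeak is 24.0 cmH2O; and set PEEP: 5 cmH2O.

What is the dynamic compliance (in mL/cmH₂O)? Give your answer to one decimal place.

23.4

Dynamic compliance = Vt / (PIP − PEEP) = 445 / (24.0 − 5) = 445 / 19.0 = 23.421 mL/cmH2O.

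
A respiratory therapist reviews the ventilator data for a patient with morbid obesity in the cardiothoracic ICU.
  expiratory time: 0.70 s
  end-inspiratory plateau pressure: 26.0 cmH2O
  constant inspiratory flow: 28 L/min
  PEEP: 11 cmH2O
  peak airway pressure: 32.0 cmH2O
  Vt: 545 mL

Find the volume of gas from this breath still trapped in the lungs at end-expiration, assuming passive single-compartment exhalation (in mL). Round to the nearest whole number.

Flow: 28 L/min ÷ 60 = 0.4667 L/s.
R = (PIP − Pplat)/V̇ = (32.0 − 26.0) / 0.4667 = 6.0/0.4667 = 12.856 cmH2O·s/L.
C = Vt/(Pplat − PEEP) = 545.0 / (26.0 − 11) = 545.0/15.0 = 36.333 mL/cmH2O.
τ = R × C = 12.856 × 0.03633 L/cmH2O = 0.4671 s.
Fraction remaining = e^(−Te/τ) = e^(−0.70/0.4671) = 0.2234.
Trapped volume = 545.0 × 0.2234 = 121.75 mL.

122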